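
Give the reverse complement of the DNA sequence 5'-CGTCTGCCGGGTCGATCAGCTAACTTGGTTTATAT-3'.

5'-ATATAAACCAAGTTAGCTGATCGACCCGGCAGACG-3'

Complement each base (A↔T, G↔C): GCAGACGGCCCAGCTAGTCGATTGAACCAAATATA. Then reverse.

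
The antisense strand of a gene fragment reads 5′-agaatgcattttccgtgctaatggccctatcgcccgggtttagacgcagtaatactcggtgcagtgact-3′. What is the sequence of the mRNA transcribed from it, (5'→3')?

The mRNA has the sequence of the coding strand (reverse complement of the template) with T→U. Reverse complement of AGAATGCATTTTCCGTGCTAATGGCCCTATCGCCCGGGTTTAGACGCAGTAATACTCGGTGCAGTGACT is AGTCACTGCACCGAGTATTACTGCGTCTAAACCCGGGCGATAGGGCCATTAGCACGGAAAATGCATTCT; then T→U.

5′-AGUCACUGCACCGAGUAUUACUGCGUCUAAACCCGGGCGAUAGGGCCAUUAGCACGGAAAAUGCAUUCU-3′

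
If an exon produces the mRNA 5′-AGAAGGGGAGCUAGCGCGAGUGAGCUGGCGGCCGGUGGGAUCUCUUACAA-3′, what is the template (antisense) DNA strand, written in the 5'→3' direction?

Replace U with T to get the coding DNA strand: AGAAGGGGAGCTAGCGCGAGTGAGCTGGCGGCCGGTGGGATCTCTTACAA. The template strand is its reverse complement (complement TCTTCCCCTCGATCGCGCTCACTCGACCGCCGGCCACCCTAGAGAATGTT, then reverse).

5′-TTGTAAGAGATCCCACCGGCCGCCAGCTCACTCGCGCTAGCTCCCCTTCT-3′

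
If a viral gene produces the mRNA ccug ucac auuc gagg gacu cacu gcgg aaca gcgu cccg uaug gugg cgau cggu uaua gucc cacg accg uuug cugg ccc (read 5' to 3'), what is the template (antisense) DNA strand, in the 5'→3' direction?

5'-GGGCCAGCAAACGGTCGTGGGACTATAACCGATCGCCACCATACGGGACGCTGTTCCGCAGTGAGTCCCTCGAATGTGACAGG-3'

Replace U with T to get the coding DNA strand: CCTGTCACATTCGAGGGACTCACTGCGGAACAGCGTCCCGTATGGTGGCGATCGGTTATAGTCCCACGACCGTTTGCTGGCCC. The template strand is its reverse complement (complement GGACAGTGTAAGCTCCCTGAGTGACGCCTTGTCGCAGGGCATACCACCGCTAGCCAATATCAGGGTGCTGGCAAACGACCGGG, then reverse).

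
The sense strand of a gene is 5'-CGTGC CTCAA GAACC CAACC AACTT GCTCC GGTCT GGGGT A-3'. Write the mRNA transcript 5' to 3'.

5'-CGUGCCUCAAGAACCCAACCAACUUGCUCCGGUCUGGGGUA-3'

mRNA has the coding-strand sequence with U in place of T.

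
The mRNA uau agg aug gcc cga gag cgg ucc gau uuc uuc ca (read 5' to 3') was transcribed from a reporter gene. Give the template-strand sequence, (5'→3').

5'-TGGAAGAAATCGGACCGCTCTCGGGCCATCCTATA-3'

Replace U with T to get the coding DNA strand: TATAGGATGGCCCGAGAGCGGTCCGATTTCTTCCA. The template strand is its reverse complement (complement ATATCCTACCGGGCTCTCGCCAGGCTAAAGAAGGT, then reverse).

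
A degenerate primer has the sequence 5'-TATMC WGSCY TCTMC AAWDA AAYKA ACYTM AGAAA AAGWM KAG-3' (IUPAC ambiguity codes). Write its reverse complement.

Standard pairs A↔T, G↔C; ambiguity codes pair Y↔R, M↔K, W↔W, S↔S, D↔H. Complement (ATAKGWCSGRAGAKGTTWHTTTRMTTGRAKTCTTTTTCWKMTC), then reverse for 5'→3'.

5′-CTMKWCTTTTTCTKARGTTMRTTTHWTTGKAGARGSCWGKATA-3′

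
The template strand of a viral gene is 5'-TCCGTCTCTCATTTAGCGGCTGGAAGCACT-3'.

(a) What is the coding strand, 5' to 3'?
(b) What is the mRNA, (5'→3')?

(a) 5′-AGTGCTTCCAGCCGCTAAATGAGAGACGGA-3′
(b) 5'-AGUGCUUCCAGCCGCUAAAUGAGAGACGGA-3'

(a) The coding strand is the reverse complement of the template: complement AGGCAGAGAGTAAATCGCCGACCTTCGTGA, then reverse.
(b) mRNA has the coding-strand sequence with T→U.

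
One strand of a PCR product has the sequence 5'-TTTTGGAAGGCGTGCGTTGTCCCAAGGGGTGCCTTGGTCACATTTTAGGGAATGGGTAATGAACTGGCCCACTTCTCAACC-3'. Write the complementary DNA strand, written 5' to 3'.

The complement of TTTTGGAAGGCGTGCGTTGTCCCAAGGGGTGCCTTGGTCACATTTTAGGGAATGGGTAATGAACTGGCCCACTTCTCAACC is AAAACCTTCCGCACGCAACAGGGTTCCCCACGGAACCAGTGTAAAATCCCTTACCCATTACTTGACCGGGTGAAGAGTTGG (A↔T, G↔C). DNA strands are antiparallel, so the complementary strand runs 3'→5'; reversing gives the 5'→3' form.

5'-GGTTGAGAAGTGGGCCAGTTCATTACCCATTCCCTAAAATGTGACCAAGGCACCCCTTGGGACAACGCACGCCTTCCAAAA-3'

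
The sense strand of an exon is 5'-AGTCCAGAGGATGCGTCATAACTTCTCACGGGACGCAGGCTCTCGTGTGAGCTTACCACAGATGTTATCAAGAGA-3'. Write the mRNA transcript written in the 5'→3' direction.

5'-AGUCCAGAGGAUGCGUCAUAACUUCUCACGGGACGCAGGCUCUCGUGUGAGCUUACCACAGAUGUUAUCAAGAGA-3'

The mRNA is synthesized from the template strand, so it matches the coding strand with T replaced by U.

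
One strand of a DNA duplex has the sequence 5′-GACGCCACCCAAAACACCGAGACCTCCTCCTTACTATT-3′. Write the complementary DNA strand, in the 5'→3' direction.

Pairing A↔T and G↔C gives CTGCGGTGGGTTTTGTGGCTCTGGAGGAGGAATGATAA, running 3'→5'. Reverse for the 5'→3' convention.

5'-AATAGTAAGGAGGAGGTCTCGGTGTTTTGGGTGGCGTC-3'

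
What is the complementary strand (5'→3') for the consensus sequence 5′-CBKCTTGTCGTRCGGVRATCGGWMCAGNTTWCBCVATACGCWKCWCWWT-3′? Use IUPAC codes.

Standard pairs A↔T, G↔C; ambiguity codes pair R↔Y, M↔K, W↔W, B↔V, N↔N. Complement (GVMGAACAGCAYGCCBYTAGCCWKGTCNAAWGVGBTATGCGWMGWGWWA), then reverse for 5'→3'.

5'-AWWGWGMWGCGTATBGVGWAANCTGKWCCGATYBCCGYACGACAAGMVG-3'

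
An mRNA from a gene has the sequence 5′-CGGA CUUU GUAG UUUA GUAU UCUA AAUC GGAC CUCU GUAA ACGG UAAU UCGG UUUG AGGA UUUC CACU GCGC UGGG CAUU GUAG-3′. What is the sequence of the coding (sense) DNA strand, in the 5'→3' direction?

5′-CGGACTTTGTAGTTTAGTATTCTAAATCGGACCTCTGTAAACGGTAATTCGGTTTGAGGATTTCCACTGCGCTGGGCATTGTAG-3′

The coding DNA strand has the same 5'→3' sequence as the mRNA with U replaced by T.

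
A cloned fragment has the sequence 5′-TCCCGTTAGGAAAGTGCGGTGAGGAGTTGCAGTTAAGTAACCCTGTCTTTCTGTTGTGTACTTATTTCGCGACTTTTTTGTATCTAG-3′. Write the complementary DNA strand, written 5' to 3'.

The complement of TCCCGTTAGGAAAGTGCGGTGAGGAGTTGCAGTTAAGTAACCCTGTCTTTCTGTTGTGTACTTATTTCGCGACTTTTTTGTATCTAG is AGGGCAATCCTTTCACGCCACTCCTCAACGTCAATTCATTGGGACAGAAAGACAACACATGAATAAAGCGCTGAAAAAACATAGATC (A↔T, G↔C). DNA strands are antiparallel, so the complementary strand runs 3'→5'; reversing gives the 5'→3' form.

5′-CTAGATACAAAAAAGTCGCGAAATAAGTACACAACAGAAAGACAGGGTTACTTAACTGCAACTCCTCACCGCACTTTCCTAACGGGA-3′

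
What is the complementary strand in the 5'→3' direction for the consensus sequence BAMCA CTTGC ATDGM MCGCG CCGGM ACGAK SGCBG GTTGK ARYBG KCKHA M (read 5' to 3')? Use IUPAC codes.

Standard pairs A↔T, G↔C; ambiguity codes pair R↔Y, M↔K, S↔S, B↔V, D↔H. Complement (VTKGTGAACGTAHCKKGCGCGGCCKTGCTMSCGVCCAACMTYRVCMGMDTK), then reverse for 5'→3'.

5'-KTDMGMCVRYTMCAACCVGCSMTCGTKCCGGCGCGKKCHATGCAAGTGKTV-3'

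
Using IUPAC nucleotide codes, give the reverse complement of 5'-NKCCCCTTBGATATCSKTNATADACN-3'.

Standard pairs A↔T, G↔C; ambiguity codes pair K↔M, S↔S, B↔V, D↔H, N↔N. Complement (NMGGGGAAVCTATAGSMANTATHTGN), then reverse for 5'→3'.

5'-NGTHTATNAMSGATATCVAAGGGGMN-3'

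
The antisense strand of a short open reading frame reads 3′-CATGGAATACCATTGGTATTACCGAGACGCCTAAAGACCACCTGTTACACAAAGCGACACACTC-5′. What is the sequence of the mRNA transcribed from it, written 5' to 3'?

5′-GUACCUUAUGGUAACCAUAAUGGCUCUGCGGAUUUCUGGUGGACAAUGUGUUUCGCUGUGUGAG-3′

Reading the template 3'→5' as shown, RNA polymerase pairs each base (A→U, T→A, G↔C) to build mRNA 5'→3' directly.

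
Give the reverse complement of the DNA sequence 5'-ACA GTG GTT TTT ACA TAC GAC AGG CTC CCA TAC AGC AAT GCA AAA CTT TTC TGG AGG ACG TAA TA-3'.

5′-TATTACGTCCTCCAGAAAAGTTTTGCATTGCTGTATGGGAGCCTGTCGTATGTAAAAACCACTGT-3′

Complement each base (A↔T, G↔C): TGTCACCAAAAATGTATGCTGTCCGAGGGTATGTCGTTACGTTTTGAAAAGACCTCCTGCATTAT. Then reverse.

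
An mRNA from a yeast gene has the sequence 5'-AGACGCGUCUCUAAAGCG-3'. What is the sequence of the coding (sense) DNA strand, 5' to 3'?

The coding DNA strand has the same 5'→3' sequence as the mRNA with U replaced by T.

5'-AGACGCGTCTCTAAAGCG-3'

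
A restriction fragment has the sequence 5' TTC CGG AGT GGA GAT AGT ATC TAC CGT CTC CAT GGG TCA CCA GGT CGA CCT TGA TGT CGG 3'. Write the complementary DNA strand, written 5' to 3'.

The complement of TTCCGGAGTGGAGATAGTATCTACCGTCTCCATGGGTCACCAGGTCGACCTTGATGTCGG is AAGGCCTCACCTCTATCATAGATGGCAGAGGTACCCAGTGGTCCAGCTGGAACTACAGCC (A↔T, G↔C). DNA strands are antiparallel, so the complementary strand runs 3'→5'; reversing gives the 5'→3' form.

5'-CCGACATCAAGGTCGACCTGGTGACCCATGGAGACGGTAGATACTATCTCCACTCCGGAA-3'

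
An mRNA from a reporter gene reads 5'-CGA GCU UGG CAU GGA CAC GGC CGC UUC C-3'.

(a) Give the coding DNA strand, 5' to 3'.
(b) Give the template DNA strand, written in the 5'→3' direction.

(a) 5'-CGAGCTTGGCATGGACACGGCCGCTTCC-3'
(b) 5'-GGAAGCGGCCGTGTCCATGCCAAGCTCG-3'

(a) The coding strand matches the mRNA with U→T.
(b) The template strand is the reverse complement of the coding strand.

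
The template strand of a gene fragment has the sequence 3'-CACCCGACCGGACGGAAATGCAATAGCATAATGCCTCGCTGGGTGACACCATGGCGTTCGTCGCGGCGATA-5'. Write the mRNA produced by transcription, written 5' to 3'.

5′-GUGGGCUGGCCUGCCUUUACGUUAUCGUAUUACGGAGCGACCCACUGUGGUACCGCAAGCAGCGCCGCUAU-3′

Reading the template 3'→5' as shown, RNA polymerase pairs each base (A→U, T→A, G↔C) to build mRNA 5'→3' directly.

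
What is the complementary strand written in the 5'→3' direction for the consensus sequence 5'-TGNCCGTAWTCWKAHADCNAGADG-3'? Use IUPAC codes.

Standard pairs A↔T, G↔C; ambiguity codes pair K↔M, W↔W, D↔H, N↔N. Complement (ACNGGCATWAGWMTDTHGNTCTHC), then reverse for 5'→3'.

5'-CHTCTNGHTDTMWGAWTACGGNCA-3'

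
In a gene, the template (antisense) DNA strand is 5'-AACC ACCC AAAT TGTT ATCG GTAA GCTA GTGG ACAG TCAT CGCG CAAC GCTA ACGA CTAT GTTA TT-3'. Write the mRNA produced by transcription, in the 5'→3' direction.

5'-AAUAACAUAGUCGUUAGCGUUGCGCGAUGACUGUCCACUAGCUUACCGAUAACAAUUUGGGUGGUU-3'

RNA polymerase reads the template 3'→5' and synthesizes mRNA 5'→3' by base-pairing (A→U, T→A, G↔C). The complement of the template is TTGGTGGGTTTAACAATAGCCATTCGATCACCTGTCAGTAGCGCGTTGCGATTGCTGATACAATAA; antiparallel, so 5'→3' the coding strand is AATAACATAGTCGTTAGCGTTGCGCGATGACTGTCCACTAGCTTACCGATAACAATTTGGGTGGTT. Replace T with U for the mRNA.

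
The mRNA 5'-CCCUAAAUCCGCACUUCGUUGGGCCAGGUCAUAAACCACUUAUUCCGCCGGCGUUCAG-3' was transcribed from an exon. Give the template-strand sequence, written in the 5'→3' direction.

5'-CTGAACGCCGGCGGAATAAGTGGTTTATGACCTGGCCCAACGAAGTGCGGATTTAGGG-3'

Replace U with T to get the coding DNA strand: CCCTAAATCCGCACTTCGTTGGGCCAGGTCATAAACCACTTATTCCGCCGGCGTTCAG. The template strand is its reverse complement (complement GGGATTTAGGCGTGAAGCAACCCGGTCCAGTATTTGGTGAATAAGGCGGCCGCAAGTC, then reverse).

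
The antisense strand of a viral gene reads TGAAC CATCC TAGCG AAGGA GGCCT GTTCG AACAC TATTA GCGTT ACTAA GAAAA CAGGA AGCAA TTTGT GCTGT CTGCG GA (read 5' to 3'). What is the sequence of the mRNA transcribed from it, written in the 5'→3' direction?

RNA polymerase reads the template 3'→5' and synthesizes mRNA 5'→3' by base-pairing (A→U, T→A, G↔C). The complement of the template is ACTTGGTAGGATCGCTTCCTCCGGACAAGCTTGTGATAATCGCAATGATTCTTTTGTCCTTCGTTAAACACGACAGACGCCT; antiparallel, so 5'→3' the coding strand is TCCGCAGACAGCACAAATTGCTTCCTGTTTTCTTAGTAACGCTAATAGTGTTCGAACAGGCCTCCTTCGCTAGGATGGTTCA. Replace T with U for the mRNA.

5'-UCCGCAGACAGCACAAAUUGCUUCCUGUUUUCUUAGUAACGCUAAUAGUGUUCGAACAGGCCUCCUUCGCUAGGAUGGUUCA-3'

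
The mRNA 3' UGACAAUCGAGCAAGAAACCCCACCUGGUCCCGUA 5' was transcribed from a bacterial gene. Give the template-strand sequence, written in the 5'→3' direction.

5′-ACTGTTAGCTCGTTCTTTGGGGTGGACCAGGGCAT-3′

Written 5'→3' the mRNA is AUGCCCUGGUCCACCCCAAAGAACGAGCUAACAGU, so the coding DNA strand is ATGCCCTGGTCCACCCCAAAGAACGAGCTAACAGT. The template is its reverse complement.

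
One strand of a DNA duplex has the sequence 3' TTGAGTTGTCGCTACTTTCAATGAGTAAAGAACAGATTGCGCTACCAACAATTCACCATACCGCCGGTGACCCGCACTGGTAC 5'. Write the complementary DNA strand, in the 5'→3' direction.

5'-AACTCAACAGCGATGAAAGTTACTCATTTCTTGTCTAACGCGATGGTTGTTAAGTGGTATGGCGGCCACTGGGCGTGACCATG-3'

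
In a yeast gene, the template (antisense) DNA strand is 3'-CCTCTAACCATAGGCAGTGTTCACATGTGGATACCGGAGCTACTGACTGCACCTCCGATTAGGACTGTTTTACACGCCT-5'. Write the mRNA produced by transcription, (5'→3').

5'-GGAGAUUGGUAUCCGUCACAAGUGUACACCUAUGGCCUCGAUGACUGACGUGGAGGCUAAUCCUGACAAAAUGUGCGGA-3'

Reading the template 3'→5' as shown, RNA polymerase pairs each base (A→U, T→A, G↔C) to build mRNA 5'→3' directly.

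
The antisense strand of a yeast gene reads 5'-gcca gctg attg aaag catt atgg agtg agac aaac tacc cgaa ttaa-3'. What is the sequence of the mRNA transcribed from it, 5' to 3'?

5'-UUAAUUCGGGUAGUUUGUCUCACUCCAUAAUGCUUUCAAUCAGCUGGC-3'

RNA polymerase reads the template 3'→5' and synthesizes mRNA 5'→3' by base-pairing (A→U, T→A, G↔C). The complement of the template is CGGTCGACTAACTTTCGTAATACCTCACTCTGTTTGATGGGCTTAATT; antiparallel, so 5'→3' the coding strand is TTAATTCGGGTAGTTTGTCTCACTCCATAATGCTTTCAATCAGCTGGC. Replace T with U for the mRNA.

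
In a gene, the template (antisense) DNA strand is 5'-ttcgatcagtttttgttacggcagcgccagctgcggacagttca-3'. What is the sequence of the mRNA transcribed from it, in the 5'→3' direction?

RNA polymerase reads the template 3'→5' and synthesizes mRNA 5'→3' by base-pairing (A→U, T→A, G↔C). The complement of the template is AAGCTAGTCAAAAACAATGCCGTCGCGGTCGACGCCTGTCAAGT; antiparallel, so 5'→3' the coding strand is TGAACTGTCCGCAGCTGGCGCTGCCGTAACAAAAACTGATCGAA. Replace T with U for the mRNA.

5′-UGAACUGUCCGCAGCUGGCGCUGCCGUAACAAAAACUGAUCGAA-3′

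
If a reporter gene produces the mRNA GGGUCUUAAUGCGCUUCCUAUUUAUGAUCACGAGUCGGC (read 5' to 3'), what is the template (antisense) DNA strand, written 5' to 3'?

5'-GCCGACTCGTGATCATAAATAGGAAGCGCATTAAGACCC-3'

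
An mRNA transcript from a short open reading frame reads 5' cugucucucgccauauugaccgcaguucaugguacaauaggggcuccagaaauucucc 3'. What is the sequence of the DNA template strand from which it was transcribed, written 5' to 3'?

5'-GGAGAATTTCTGGAGCCCCTATTGTACCATGAACTGCGGTCAATATGGCGAGAGACAG-3'

Replace U with T to get the coding DNA strand: CTGTCTCTCGCCATATTGACCGCAGTTCATGGTACAATAGGGGCTCCAGAAATTCTCC. The template strand is its reverse complement (complement GACAGAGAGCGGTATAACTGGCGTCAAGTACCATGTTATCCCCGAGGTCTTTAAGAGG, then reverse).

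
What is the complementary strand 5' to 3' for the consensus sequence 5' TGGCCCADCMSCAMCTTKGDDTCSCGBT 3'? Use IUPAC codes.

Standard pairs A↔T, G↔C; ambiguity codes pair M↔K, S↔S, B↔V, D↔H. Complement (ACCGGGTHGKSGTKGAAMCHHAGSGCVA), then reverse for 5'→3'.

5′-AVCGSGAHHCMAAGKTGSKGHTGGGCCA-3′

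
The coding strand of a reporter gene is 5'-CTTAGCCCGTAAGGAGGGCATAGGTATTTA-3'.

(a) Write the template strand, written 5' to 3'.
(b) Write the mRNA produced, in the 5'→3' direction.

(a) 5'-TAAATACCTATGCCCTCCTTACGGGCTAAG-3'
(b) 5'-CUUAGCCCGUAAGGAGGGCAUAGGUAUUUA-3'

(a) The template strand is the reverse complement of the coding strand: complement GAATCGGGCATTCCTCCCGTATCCATAAAT, then reverse.
(b) mRNA matches the coding strand with T→U.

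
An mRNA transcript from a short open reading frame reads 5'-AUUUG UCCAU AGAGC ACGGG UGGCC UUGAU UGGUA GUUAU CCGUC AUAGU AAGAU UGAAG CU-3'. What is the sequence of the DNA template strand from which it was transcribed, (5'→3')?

5′-AGCTTCAATCTTACTATGACGGATAACTACCAATCAAGGCCACCCGTGCTCTATGGACAAAT-3′

Replace U with T to get the coding DNA strand: ATTTGTCCATAGAGCACGGGTGGCCTTGATTGGTAGTTATCCGTCATAGTAAGATTGAAGCT. The template strand is its reverse complement (complement TAAACAGGTATCTCGTGCCCACCGGAACTAACCATCAATAGGCAGTATCATTCTAACTTCGA, then reverse).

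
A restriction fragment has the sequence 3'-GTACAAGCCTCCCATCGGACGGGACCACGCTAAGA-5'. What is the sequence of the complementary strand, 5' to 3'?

The strand is given 3'→5', so its complement runs 5'→3' in the same left-to-right order: pair each base A↔T, G↔C.

5'-CATGTTCGGAGGGTAGCCTGCCCTGGTGCGATTCT-3'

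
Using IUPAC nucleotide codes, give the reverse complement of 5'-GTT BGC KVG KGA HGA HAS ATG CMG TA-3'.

5'-TACKGCATSTDTCDTCMCBMGCVAAC-3'

Standard pairs A↔T, G↔C; ambiguity codes pair M↔K, S↔S, B↔V, H↔D. Complement (CAAVCGMBCMCTDCTDTSTACGKCAT), then reverse for 5'→3'.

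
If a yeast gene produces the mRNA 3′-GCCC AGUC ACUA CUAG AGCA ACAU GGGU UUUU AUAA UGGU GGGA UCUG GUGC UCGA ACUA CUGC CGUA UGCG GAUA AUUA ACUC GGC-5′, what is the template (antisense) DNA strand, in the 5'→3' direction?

Written 5'→3' the mRNA is CGGCUCAAUUAAUAGGCGUAUGCCGUCAUCAAGCUCGUGGUCUAGGGUGGUAAUAUUUUUGGGUACAACGAGAUCAUCACUGACCCG, so the coding DNA strand is CGGCTCAATTAATAGGCGTATGCCGTCATCAAGCTCGTGGTCTAGGGTGGTAATATTTTTGGGTACAACGAGATCATCACTGACCCG. The template is its reverse complement.

5'-CGGGTCAGTGATGATCTCGTTGTACCCAAAAATATTACCACCCTAGACCACGAGCTTGATGACGGCATACGCCTATTAATTGAGCCG-3'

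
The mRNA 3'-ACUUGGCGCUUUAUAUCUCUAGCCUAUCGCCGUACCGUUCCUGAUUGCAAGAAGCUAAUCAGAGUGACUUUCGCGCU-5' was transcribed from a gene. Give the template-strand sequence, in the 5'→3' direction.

5′-TGAACCGCGAAATATAGAGATCGGATAGCGGCATGGCAAGGACTAACGTTCTTCGATTAGTCTCACTGAAAGCGCGA-3′

Written 5'→3' the mRNA is UCGCGCUUUCAGUGAGACUAAUCGAAGAACGUUAGUCCUUGCCAUGCCGCUAUCCGAUCUCUAUAUUUCGCGGUUCA, so the coding DNA strand is TCGCGCTTTCAGTGAGACTAATCGAAGAACGTTAGTCCTTGCCATGCCGCTATCCGATCTCTATATTTCGCGGTTCA. The template is its reverse complement.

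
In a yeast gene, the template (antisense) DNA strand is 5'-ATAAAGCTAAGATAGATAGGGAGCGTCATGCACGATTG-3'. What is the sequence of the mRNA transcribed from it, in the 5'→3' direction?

5'-CAAUCGUGCAUGACGCUCCCUAUCUAUCUUAGCUUUAU-3'

The mRNA has the sequence of the coding strand (reverse complement of the template) with T→U. Reverse complement of ATAAAGCTAAGATAGATAGGGAGCGTCATGCACGATTG is CAATCGTGCATGACGCTCCCTATCTATCTTAGCTTTAT; then T→U.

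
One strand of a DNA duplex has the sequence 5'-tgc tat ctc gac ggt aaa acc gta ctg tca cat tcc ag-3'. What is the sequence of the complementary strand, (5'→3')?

The complement of TGCTATCTCGACGGTAAAACCGTACTGTCACATTCCAG is ACGATAGAGCTGCCATTTTGGCATGACAGTGTAAGGTC (A↔T, G↔C). DNA strands are antiparallel, so the complementary strand runs 3'→5'; reversing gives the 5'→3' form.

5'-CTGGAATGTGACAGTACGGTTTTACCGTCGAGATAGCA-3'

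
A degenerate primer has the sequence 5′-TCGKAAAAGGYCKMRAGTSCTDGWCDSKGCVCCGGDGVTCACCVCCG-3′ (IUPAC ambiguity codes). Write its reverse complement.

5'-CGGBGGTGABCHCCGGBGCMSHGWCHAGSACTYKMGRCCTTTTMCGA-3'

Standard pairs A↔T, G↔C; ambiguity codes pair R↔Y, M↔K, W↔W, S↔S, D↔H, V↔B. Complement (AGCMTTTTCCRGMKYTCASGAHCWGHSMCGBGGCCHCBAGTGGBGGC), then reverse for 5'→3'.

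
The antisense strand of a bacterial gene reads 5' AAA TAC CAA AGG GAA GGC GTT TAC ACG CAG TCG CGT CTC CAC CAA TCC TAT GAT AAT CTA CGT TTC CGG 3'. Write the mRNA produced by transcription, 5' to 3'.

RNA polymerase reads the template 3'→5' and synthesizes mRNA 5'→3' by base-pairing (A→U, T→A, G↔C). The complement of the template is TTTATGGTTTCCCTTCCGCAAATGTGCGTCAGCGCAGAGGTGGTTAGGATACTATTAGATGCAAAGGCC; antiparallel, so 5'→3' the coding strand is CCGGAAACGTAGATTATCATAGGATTGGTGGAGACGCGACTGCGTGTAAACGCCTTCCCTTTGGTATTT. Replace T with U for the mRNA.

5'-CCGGAAACGUAGAUUAUCAUAGGAUUGGUGGAGACGCGACUGCGUGUAAACGCCUUCCCUUUGGUAUUU-3'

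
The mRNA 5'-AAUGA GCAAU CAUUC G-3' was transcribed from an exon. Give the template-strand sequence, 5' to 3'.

Replace U with T to get the coding DNA strand: AATGAGCAATCATTCG. The template strand is its reverse complement (complement TTACTCGTTAGTAAGC, then reverse).

5'-CGAATGATTGCTCATT-3'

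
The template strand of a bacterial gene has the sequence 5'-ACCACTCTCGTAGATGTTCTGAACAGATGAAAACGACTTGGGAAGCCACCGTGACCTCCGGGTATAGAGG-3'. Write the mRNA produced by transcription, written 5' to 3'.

5′-CCUCUAUACCCGGAGGUCACGGUGGCUUCCCAAGUCGUUUUCAUCUGUUCAGAACAUCUACGAGAGUGGU-3′

RNA polymerase reads the template 3'→5' and synthesizes mRNA 5'→3' by base-pairing (A→U, T→A, G↔C). The complement of the template is TGGTGAGAGCATCTACAAGACTTGTCTACTTTTGCTGAACCCTTCGGTGGCACTGGAGGCCCATATCTCC; antiparallel, so 5'→3' the coding strand is CCTCTATACCCGGAGGTCACGGTGGCTTCCCAAGTCGTTTTCATCTGTTCAGAACATCTACGAGAGTGGT. Replace T with U for the mRNA.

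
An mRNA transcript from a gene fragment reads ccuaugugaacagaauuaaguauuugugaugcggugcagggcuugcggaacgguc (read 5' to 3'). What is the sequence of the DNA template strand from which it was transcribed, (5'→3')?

5'-GACCGTTCCGCAAGCCCTGCACCGCATCACAAATACTTAATTCTGTTCACATAGG-3'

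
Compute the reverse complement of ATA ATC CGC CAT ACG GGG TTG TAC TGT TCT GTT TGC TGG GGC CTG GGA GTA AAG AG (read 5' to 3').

Complement each base (A↔T, G↔C): TATTAGGCGGTATGCCCCAACATGACAAGACAAACGACCCCGGACCCTCATTTCTC. Then reverse.

5'-CTCTTTACTCCCAGGCCCCAGCAAACAGAACAGTACAACCCCGTATGGCGGATTAT-3'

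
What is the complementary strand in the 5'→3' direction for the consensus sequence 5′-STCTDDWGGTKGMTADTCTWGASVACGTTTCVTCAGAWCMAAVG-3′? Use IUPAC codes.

5'-CBTTKGWTCTGABGAAACGTBSTCWAGAHTAKCMACCWHHAGAS-3'

Standard pairs A↔T, G↔C; ambiguity codes pair M↔K, W↔W, S↔S, D↔H, V↔B. Complement (SAGAHHWCCAMCKATHAGAWCTSBTGCAAAGBAGTCTWGKTTBC), then reverse for 5'→3'.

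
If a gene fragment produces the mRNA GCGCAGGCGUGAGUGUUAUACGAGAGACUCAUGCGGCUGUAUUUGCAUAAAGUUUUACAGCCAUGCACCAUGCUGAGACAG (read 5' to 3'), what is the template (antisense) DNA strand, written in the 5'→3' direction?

5'-CTGTCTCAGCATGGTGCATGGCTGTAAAACTTTATGCAAATACAGCCGCATGAGTCTCTCGTATAACACTCACGCCTGCGC-3'

Replace U with T to get the coding DNA strand: GCGCAGGCGTGAGTGTTATACGAGAGACTCATGCGGCTGTATTTGCATAAAGTTTTACAGCCATGCACCATGCTGAGACAG. The template strand is its reverse complement (complement CGCGTCCGCACTCACAATATGCTCTCTGAGTACGCCGACATAAACGTATTTCAAAATGTCGGTACGTGGTACGACTCTGTC, then reverse).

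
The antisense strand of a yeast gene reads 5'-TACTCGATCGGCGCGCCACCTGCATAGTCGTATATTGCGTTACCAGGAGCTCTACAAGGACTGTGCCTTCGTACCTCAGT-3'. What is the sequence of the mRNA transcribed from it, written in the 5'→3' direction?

The mRNA has the sequence of the coding strand (reverse complement of the template) with T→U. Reverse complement of TACTCGATCGGCGCGCCACCTGCATAGTCGTATATTGCGTTACCAGGAGCTCTACAAGGACTGTGCCTTCGTACCTCAGT is ACTGAGGTACGAAGGCACAGTCCTTGTAGAGCTCCTGGTAACGCAATATACGACTATGCAGGTGGCGCGCCGATCGAGTA; then T→U.

5′-ACUGAGGUACGAAGGCACAGUCCUUGUAGAGCUCCUGGUAACGCAAUAUACGACUAUGCAGGUGGCGCGCCGAUCGAGUA-3′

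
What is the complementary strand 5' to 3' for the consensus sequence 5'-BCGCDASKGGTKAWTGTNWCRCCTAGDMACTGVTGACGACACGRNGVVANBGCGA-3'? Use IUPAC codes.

5′-TCGCVNTBBCNYCGTGTCGTCABCAGTKHCTAGGYGWNACAWTMACCMSTHGCGV-3′

Standard pairs A↔T, G↔C; ambiguity codes pair R↔Y, M↔K, W↔W, S↔S, B↔V, D↔H, N↔N. Complement (VGCGHTSMCCAMTWACANWGYGGATCHKTGACBACTGCTGTGCYNCBBTNVCGCT), then reverse for 5'→3'.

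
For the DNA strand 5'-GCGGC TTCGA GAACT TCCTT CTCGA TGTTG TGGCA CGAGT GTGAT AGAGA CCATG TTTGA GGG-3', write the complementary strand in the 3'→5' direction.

Base-pairing A↔T, G↔C gives the complement. The complementary strand is antiparallel, so paired with a 5'→3' strand it runs 3'→5'.

3'-CGCCGAAGCTCTTGAAGGAAGAGCTACAACACCGTGCTCACACTATCTCTGGTACAAACTCCC-5'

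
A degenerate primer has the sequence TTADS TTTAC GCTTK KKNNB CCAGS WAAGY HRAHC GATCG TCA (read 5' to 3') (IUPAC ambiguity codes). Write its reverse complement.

5'-TGACGATCGDTYDRCTTWSCTGGVNNMMMAAGCGTAAASHTAA-3'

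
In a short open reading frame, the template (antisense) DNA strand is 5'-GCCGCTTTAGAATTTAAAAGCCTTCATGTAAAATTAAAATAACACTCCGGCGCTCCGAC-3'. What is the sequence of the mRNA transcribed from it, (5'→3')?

5'-GUCGGAGCGCCGGAGUGUUAUUUUAAUUUUACAUGAAGGCUUUUAAAUUCUAAAGCGGC-3'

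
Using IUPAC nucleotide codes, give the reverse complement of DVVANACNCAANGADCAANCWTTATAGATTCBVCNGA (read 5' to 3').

5'-TCNGBVGAATCTATAAWGNTTGHTCNTTGNGTNTBBH-3'

Standard pairs A↔T, G↔C; ambiguity codes pair W↔W, B↔V, D↔H, N↔N. Complement (HBBTNTGNGTTNCTHGTTNGWAATATCTAAGVBGNCT), then reverse for 5'→3'.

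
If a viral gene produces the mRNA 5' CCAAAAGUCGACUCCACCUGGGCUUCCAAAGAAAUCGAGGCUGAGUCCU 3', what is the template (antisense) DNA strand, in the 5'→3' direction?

5'-AGGACTCAGCCTCGATTTCTTTGGAAGCCCAGGTGGAGTCGACTTTTGG-3'

Replace U with T to get the coding DNA strand: CCAAAAGTCGACTCCACCTGGGCTTCCAAAGAAATCGAGGCTGAGTCCT. The template strand is its reverse complement (complement GGTTTTCAGCTGAGGTGGACCCGAAGGTTTCTTTAGCTCCGACTCAGGA, then reverse).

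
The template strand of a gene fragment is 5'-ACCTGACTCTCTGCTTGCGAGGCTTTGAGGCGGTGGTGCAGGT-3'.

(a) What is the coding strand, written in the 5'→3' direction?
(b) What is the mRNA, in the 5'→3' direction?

(a) The coding strand is the reverse complement of the template: complement TGGACTGAGAGACGAACGCTCCGAAACTCCGCCACCACGTCCA, then reverse.
(b) mRNA has the coding-strand sequence with T→U.

(a) 5'-ACCTGCACCACCGCCTCAAAGCCTCGCAAGCAGAGAGTCAGGT-3'
(b) 5'-ACCUGCACCACCGCCUCAAAGCCUCGCAAGCAGAGAGUCAGGU-3'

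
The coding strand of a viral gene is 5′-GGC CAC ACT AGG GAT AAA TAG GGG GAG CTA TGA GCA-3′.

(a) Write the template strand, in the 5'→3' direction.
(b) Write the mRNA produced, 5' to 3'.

(a) 5'-TGCTCATAGCTCCCCCTATTTATCCCTAGTGTGGCC-3'
(b) 5'-GGCCACACUAGGGAUAAAUAGGGGGAGCUAUGAGCA-3'

(a) The template strand is the reverse complement of the coding strand: complement CCGGTGTGATCCCTATTTATCCCCCTCGATACTCGT, then reverse.
(b) mRNA matches the coding strand with T→U.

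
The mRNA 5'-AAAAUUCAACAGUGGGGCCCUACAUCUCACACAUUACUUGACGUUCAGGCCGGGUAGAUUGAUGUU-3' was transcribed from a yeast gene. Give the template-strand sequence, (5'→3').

5'-AACATCAATCTACCCGGCCTGAACGTCAAGTAATGTGTGAGATGTAGGGCCCCACTGTTGAATTTT-3'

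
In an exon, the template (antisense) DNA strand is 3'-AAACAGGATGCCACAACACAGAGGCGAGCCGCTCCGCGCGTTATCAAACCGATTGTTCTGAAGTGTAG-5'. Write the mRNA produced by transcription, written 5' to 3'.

5′-UUUGUCCUACGGUGUUGUGUCUCCGCUCGGCGAGGCGCGCAAUAGUUUGGCUAACAAGACUUCACAUC-3′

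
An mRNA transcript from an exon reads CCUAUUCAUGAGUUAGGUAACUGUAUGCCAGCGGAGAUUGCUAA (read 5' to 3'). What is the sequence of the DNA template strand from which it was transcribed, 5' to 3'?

5'-TTAGCAATCTCCGCTGGCATACAGTTACCTAACTCATGAATAGG-3'

Replace U with T to get the coding DNA strand: CCTATTCATGAGTTAGGTAACTGTATGCCAGCGGAGATTGCTAA. The template strand is its reverse complement (complement GGATAAGTACTCAATCCATTGACATACGGTCGCCTCTAACGATT, then reverse).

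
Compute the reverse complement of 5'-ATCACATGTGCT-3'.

5'-AGCACATGTGAT-3'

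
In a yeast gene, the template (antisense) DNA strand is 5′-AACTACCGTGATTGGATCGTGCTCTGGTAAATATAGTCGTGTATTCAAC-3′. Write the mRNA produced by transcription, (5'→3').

5'-GUUGAAUACACGACUAUAUUUACCAGAGCACGAUCCAAUCACGGUAGUU-3'

RNA polymerase reads the template 3'→5' and synthesizes mRNA 5'→3' by base-pairing (A→U, T→A, G↔C). The complement of the template is TTGATGGCACTAACCTAGCACGAGACCATTTATATCAGCACATAAGTTG; antiparallel, so 5'→3' the coding strand is GTTGAATACACGACTATATTTACCAGAGCACGATCCAATCACGGTAGTT. Replace T with U for the mRNA.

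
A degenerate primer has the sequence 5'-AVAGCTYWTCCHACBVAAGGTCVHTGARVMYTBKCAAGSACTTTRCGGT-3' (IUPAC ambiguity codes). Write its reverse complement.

5'-ACCGYAAAGTSCTTGMVARKBYTCADBGACCTTBVGTDGGAWRAGCTBT-3'

Standard pairs A↔T, G↔C; ambiguity codes pair R↔Y, M↔K, W↔W, S↔S, B↔V, H↔D. Complement (TBTCGARWAGGDTGVBTTCCAGBDACTYBKRAVMGTTCSTGAAAYGCCA), then reverse for 5'→3'.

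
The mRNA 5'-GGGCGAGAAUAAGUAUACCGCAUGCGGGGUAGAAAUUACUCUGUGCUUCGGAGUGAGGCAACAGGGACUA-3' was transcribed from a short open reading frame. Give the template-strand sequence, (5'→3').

5'-TAGTCCCTGTTGCCTCACTCCGAAGCACAGAGTAATTTCTACCCCGCATGCGGTATACTTATTCTCGCCC-3'

Replace U with T to get the coding DNA strand: GGGCGAGAATAAGTATACCGCATGCGGGGTAGAAATTACTCTGTGCTTCGGAGTGAGGCAACAGGGACTA. The template strand is its reverse complement (complement CCCGCTCTTATTCATATGGCGTACGCCCCATCTTTAATGAGACACGAAGCCTCACTCCGTTGTCCCTGAT, then reverse).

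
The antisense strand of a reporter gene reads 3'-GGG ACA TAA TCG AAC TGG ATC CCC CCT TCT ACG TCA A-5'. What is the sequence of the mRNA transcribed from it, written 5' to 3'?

5'-CCCUGUAUUAGCUUGACCUAGGGGGGAAGAUGCAGUU-3'

Reading the template 3'→5' as shown, RNA polymerase pairs each base (A→U, T→A, G↔C) to build mRNA 5'→3' directly.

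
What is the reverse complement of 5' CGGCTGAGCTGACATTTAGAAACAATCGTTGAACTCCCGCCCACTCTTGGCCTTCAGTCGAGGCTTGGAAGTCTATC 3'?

Complement each base (A↔T, G↔C): GCCGACTCGACTGTAAATCTTTGTTAGCAACTTGAGGGCGGGTGAGAACCGGAAGTCAGCTCCGAACCTTCAGATAG. Then reverse.

5'-GATAGACTTCCAAGCCTCGACTGAAGGCCAAGAGTGGGCGGGAGTTCAACGATTGTTTCTAAATGTCAGCTCAGCCG-3'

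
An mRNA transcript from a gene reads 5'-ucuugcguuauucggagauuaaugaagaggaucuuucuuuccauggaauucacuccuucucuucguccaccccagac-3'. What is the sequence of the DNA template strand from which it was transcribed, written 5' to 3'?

5'-GTCTGGGGTGGACGAAGAGAAGGAGTGAATTCCATGGAAAGAAAGATCCTCTTCATTAATCTCCGAATAACGCAAGA-3'

Replace U with T to get the coding DNA strand: TCTTGCGTTATTCGGAGATTAATGAAGAGGATCTTTCTTTCCATGGAATTCACTCCTTCTCTTCGTCCACCCCAGAC. The template strand is its reverse complement (complement AGAACGCAATAAGCCTCTAATTACTTCTCCTAGAAAGAAAGGTACCTTAAGTGAGGAAGAGAAGCAGGTGGGGTCTG, then reverse).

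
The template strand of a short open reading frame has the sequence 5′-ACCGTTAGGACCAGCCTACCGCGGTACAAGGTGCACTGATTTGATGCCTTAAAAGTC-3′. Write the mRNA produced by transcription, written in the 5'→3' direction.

The mRNA has the sequence of the coding strand (reverse complement of the template) with T→U. Reverse complement of ACCGTTAGGACCAGCCTACCGCGGTACAAGGTGCACTGATTTGATGCCTTAAAAGTC is GACTTTTAAGGCATCAAATCAGTGCACCTTGTACCGCGGTAGGCTGGTCCTAACGGT; then T→U.

5'-GACUUUUAAGGCAUCAAAUCAGUGCACCUUGUACCGCGGUAGGCUGGUCCUAACGGU-3'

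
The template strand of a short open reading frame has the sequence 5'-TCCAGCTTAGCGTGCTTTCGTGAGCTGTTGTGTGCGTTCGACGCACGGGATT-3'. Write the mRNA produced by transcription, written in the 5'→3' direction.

5'-AAUCCCGUGCGUCGAACGCACACAACAGCUCACGAAAGCACGCUAAGCUGGA-3'

RNA polymerase reads the template 3'→5' and synthesizes mRNA 5'→3' by base-pairing (A→U, T→A, G↔C). The complement of the template is AGGTCGAATCGCACGAAAGCACTCGACAACACACGCAAGCTGCGTGCCCTAA; antiparallel, so 5'→3' the coding strand is AATCCCGTGCGTCGAACGCACACAACAGCTCACGAAAGCACGCTAAGCTGGA. Replace T with U for the mRNA.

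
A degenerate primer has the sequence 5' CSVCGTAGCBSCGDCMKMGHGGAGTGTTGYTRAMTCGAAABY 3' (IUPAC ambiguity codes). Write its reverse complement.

5′-RVTTTCGAKTYARCAACACTCCDCKMKGHCGSVGCTACGBSG-3′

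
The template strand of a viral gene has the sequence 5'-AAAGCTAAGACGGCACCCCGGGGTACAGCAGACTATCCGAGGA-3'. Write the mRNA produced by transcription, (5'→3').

5'-UCCUCGGAUAGUCUGCUGUACCCCGGGGUGCCGUCUUAGCUUU-3'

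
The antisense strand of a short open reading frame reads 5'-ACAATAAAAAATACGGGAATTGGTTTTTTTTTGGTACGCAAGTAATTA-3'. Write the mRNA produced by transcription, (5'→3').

5'-UAAUUACUUGCGUACCAAAAAAAAACCAAUUCCCGUAUUUUUUAUUGU-3'

RNA polymerase reads the template 3'→5' and synthesizes mRNA 5'→3' by base-pairing (A→U, T→A, G↔C). The complement of the template is TGTTATTTTTTATGCCCTTAACCAAAAAAAAACCATGCGTTCATTAAT; antiparallel, so 5'→3' the coding strand is TAATTACTTGCGTACCAAAAAAAAACCAATTCCCGTATTTTTTATTGT. Replace T with U for the mRNA.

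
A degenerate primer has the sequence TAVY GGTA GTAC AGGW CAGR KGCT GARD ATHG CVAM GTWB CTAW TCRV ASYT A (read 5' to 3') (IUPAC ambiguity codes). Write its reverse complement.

Standard pairs A↔T, G↔C; ambiguity codes pair R↔Y, M↔K, W↔W, S↔S, B↔V, D↔H. Complement (ATBRCCATCATGTCCWGTCYMCGACTYHTADCGBTKCAWVGATWAGYBTSRAT), then reverse for 5'→3'.

5'-TARSTBYGAWTAGVWACKTBGCDATHYTCAGCMYCTGWCCTGTACTACCRBTA-3'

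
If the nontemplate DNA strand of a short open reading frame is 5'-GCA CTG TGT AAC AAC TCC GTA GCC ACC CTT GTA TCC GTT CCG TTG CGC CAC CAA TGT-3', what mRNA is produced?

5'-GCACUGUGUAACAACUCCGUAGCCACCCUUGUAUCCGUUCCGUUGCGCCACCAAUGU-3'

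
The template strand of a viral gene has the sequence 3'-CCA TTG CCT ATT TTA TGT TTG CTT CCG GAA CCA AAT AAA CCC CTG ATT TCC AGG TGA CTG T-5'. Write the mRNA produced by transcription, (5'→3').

5'-GGUAACGGAUAAAAUACAAACGAAGGCCUUGGUUUAUUUGGGGACUAAAGGUCCACUGACA-3'

Reading the template 3'→5' as shown, RNA polymerase pairs each base (A→U, T→A, G↔C) to build mRNA 5'→3' directly.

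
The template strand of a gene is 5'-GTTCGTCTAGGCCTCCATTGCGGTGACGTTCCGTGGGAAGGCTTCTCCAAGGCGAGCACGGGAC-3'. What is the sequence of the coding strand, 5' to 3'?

The coding strand is complementary and antiparallel to the template: take the complement (A↔T, G↔C) and reverse.

5'-GTCCCGTGCTCGCCTTGGAGAAGCCTTCCCACGGAACGTCACCGCAATGGAGGCCTAGACGAAC-3'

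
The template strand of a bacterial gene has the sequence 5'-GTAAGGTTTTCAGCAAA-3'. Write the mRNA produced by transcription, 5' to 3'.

5'-UUUGCUGAAAACCUUAC-3'

The mRNA has the sequence of the coding strand (reverse complement of the template) with T→U. Reverse complement of GTAAGGTTTTCAGCAAA is TTTGCTGAAAACCTTAC; then T→U.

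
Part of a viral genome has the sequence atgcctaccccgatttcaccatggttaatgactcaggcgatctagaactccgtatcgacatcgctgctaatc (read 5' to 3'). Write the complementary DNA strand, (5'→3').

Pairing A↔T and G↔C gives TACGGATGGGGCTAAAGTGGTACCAATTACTGAGTCCGCTAGATCTTGAGGCATAGCTGTAGCGACGATTAG, running 3'→5'. Reverse for the 5'→3' convention.

5'-GATTAGCAGCGATGTCGATACGGAGTTCTAGATCGCCTGAGTCATTAACCATGGTGAAATCGGGGTAGGCAT-3'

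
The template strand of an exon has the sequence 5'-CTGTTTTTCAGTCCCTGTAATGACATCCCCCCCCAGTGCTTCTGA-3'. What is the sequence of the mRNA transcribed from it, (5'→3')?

5'-UCAGAAGCACUGGGGGGGGAUGUCAUUACAGGGACUGAAAAACAG-3'

RNA polymerase reads the template 3'→5' and synthesizes mRNA 5'→3' by base-pairing (A→U, T→A, G↔C). The complement of the template is GACAAAAAGTCAGGGACATTACTGTAGGGGGGGGTCACGAAGACT; antiparallel, so 5'→3' the coding strand is TCAGAAGCACTGGGGGGGGATGTCATTACAGGGACTGAAAAACAG. Replace T with U for the mRNA.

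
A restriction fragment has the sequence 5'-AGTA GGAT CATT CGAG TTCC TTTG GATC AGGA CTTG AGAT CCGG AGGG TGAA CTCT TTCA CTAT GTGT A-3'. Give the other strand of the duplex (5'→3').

5'-TACACATAGTGAAAGAGTTCACCCTCCGGATCTCAAGTCCTGATCCAAAGGAACTCGAATGATCCTACT-3'

The complement of AGTAGGATCATTCGAGTTCCTTTGGATCAGGACTTGAGATCCGGAGGGTGAACTCTTTCACTATGTGTA is TCATCCTAGTAAGCTCAAGGAAACCTAGTCCTGAACTCTAGGCCTCCCACTTGAGAAAGTGATACACAT (A↔T, G↔C). DNA strands are antiparallel, so the complementary strand runs 3'→5'; reversing gives the 5'→3' form.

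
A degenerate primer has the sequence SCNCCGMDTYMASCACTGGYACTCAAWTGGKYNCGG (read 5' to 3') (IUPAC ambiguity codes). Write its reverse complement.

5'-CCGNRMCCAWTTGAGTRCCAGTGSTKRAHKCGGNGS-3'

Standard pairs A↔T, G↔C; ambiguity codes pair Y↔R, M↔K, W↔W, S↔S, D↔H, N↔N. Complement (SGNGGCKHARKTSGTGACCRTGAGTTWACCMRNGCC), then reverse for 5'→3'.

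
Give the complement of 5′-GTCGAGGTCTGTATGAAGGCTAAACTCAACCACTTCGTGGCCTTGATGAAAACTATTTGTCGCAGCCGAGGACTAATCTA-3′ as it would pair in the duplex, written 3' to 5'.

Base-pairing A↔T, G↔C gives the complement. The complementary strand is antiparallel, so paired with a 5'→3' strand it runs 3'→5'.

3'-CAGCTCCAGACATACTTCCGATTTGAGTTGGTGAAGCACCGGAACTACTTTTGATAAACAGCGTCGGCTCCTGATTAGAT-5'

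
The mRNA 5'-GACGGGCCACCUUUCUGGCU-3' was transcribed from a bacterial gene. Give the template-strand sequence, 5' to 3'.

Replace U with T to get the coding DNA strand: GACGGGCCACCTTTCTGGCT. The template strand is its reverse complement (complement CTGCCCGGTGGAAAGACCGA, then reverse).

5'-AGCCAGAAAGGTGGCCCGTC-3'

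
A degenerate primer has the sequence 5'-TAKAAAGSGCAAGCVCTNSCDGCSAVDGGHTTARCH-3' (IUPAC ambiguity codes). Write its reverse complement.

Standard pairs A↔T, G↔C; ambiguity codes pair R↔Y, K↔M, S↔S, D↔H, V↔B, N↔N. Complement (ATMTTTCSCGTTCGBGANSGHCGSTBHCCDAATYGD), then reverse for 5'→3'.

5'-DGYTAADCCHBTSGCHGSNAGBGCTTGCSCTTTMTA-3'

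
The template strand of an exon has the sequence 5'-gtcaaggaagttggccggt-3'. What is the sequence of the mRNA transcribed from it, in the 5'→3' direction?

5′-ACCGGCCAACUUCCUUGAC-3′

The mRNA has the sequence of the coding strand (reverse complement of the template) with T→U. Reverse complement of GTCAAGGAAGTTGGCCGGT is ACCGGCCAACTTCCTTGAC; then T→U.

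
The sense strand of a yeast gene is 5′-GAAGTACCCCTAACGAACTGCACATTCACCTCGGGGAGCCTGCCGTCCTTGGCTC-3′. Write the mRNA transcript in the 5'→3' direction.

5'-GAAGUACCCCUAACGAACUGCACAUUCACCUCGGGGAGCCUGCCGUCCUUGGCUC-3'

mRNA has the coding-strand sequence with U in place of T.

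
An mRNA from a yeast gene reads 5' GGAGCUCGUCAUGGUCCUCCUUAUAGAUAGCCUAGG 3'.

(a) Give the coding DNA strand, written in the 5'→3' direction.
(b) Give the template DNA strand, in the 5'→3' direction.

(a) 5′-GGAGCTCGTCATGGTCCTCCTTATAGATAGCCTAGG-3′
(b) 5′-CCTAGGCTATCTATAAGGAGGACCATGACGAGCTCC-3′

(a) The coding strand matches the mRNA with U→T.
(b) The template strand is the reverse complement of the coding strand.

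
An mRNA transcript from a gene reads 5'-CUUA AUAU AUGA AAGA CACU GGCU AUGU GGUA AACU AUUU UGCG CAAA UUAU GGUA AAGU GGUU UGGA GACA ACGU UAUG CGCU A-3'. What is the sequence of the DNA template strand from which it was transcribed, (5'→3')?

Replace U with T to get the coding DNA strand: CTTAATATATGAAAGACACTGGCTATGTGGTAAACTATTTTGCGCAAATTATGGTAAAGTGGTTTGGAGACAACGTTATGCGCTA. The template strand is its reverse complement (complement GAATTATATACTTTCTGTGACCGATACACCATTTGATAAAACGCGTTTAATACCATTTCACCAAACCTCTGTTGCAATACGCGAT, then reverse).

5'-TAGCGCATAACGTTGTCTCCAAACCACTTTACCATAATTTGCGCAAAATAGTTTACCACATAGCCAGTGTCTTTCATATATTAAG-3'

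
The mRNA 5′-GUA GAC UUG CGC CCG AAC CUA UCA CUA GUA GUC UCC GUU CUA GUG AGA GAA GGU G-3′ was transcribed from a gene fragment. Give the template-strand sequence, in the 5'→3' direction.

Replace U with T to get the coding DNA strand: GTAGACTTGCGCCCGAACCTATCACTAGTAGTCTCCGTTCTAGTGAGAGAAGGTG. The template strand is its reverse complement (complement CATCTGAACGCGGGCTTGGATAGTGATCATCAGAGGCAAGATCACTCTCTTCCAC, then reverse).

5′-CACCTTCTCTCACTAGAACGGAGACTACTAGTGATAGGTTCGGGCGCAAGTCTAC-3′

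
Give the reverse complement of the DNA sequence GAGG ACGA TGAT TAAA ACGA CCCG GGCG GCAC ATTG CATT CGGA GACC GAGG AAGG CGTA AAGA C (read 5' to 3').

5'-GTCTTTACGCCTTCCTCGGTCTCCGAATGCAATGTGCCGCCCGGGTCGTTTTAATCATCGTCCTC-3'

Complement each base (A↔T, G↔C): CTCCTGCTACTAATTTTGCTGGGCCCGCCGTGTAACGTAAGCCTCTGGCTCCTTCCGCATTTCTG. Then reverse.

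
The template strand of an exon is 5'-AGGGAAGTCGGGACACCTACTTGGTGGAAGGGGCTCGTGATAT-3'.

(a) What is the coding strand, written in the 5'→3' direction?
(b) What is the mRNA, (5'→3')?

(a) 5'-ATATCACGAGCCCCTTCCACCAAGTAGGTGTCCCGACTTCCCT-3'
(b) 5'-AUAUCACGAGCCCCUUCCACCAAGUAGGUGUCCCGACUUCCCU-3'

(a) The coding strand is the reverse complement of the template: complement TCCCTTCAGCCCTGTGGATGAACCACCTTCCCCGAGCACTATA, then reverse.
(b) mRNA has the coding-strand sequence with T→U.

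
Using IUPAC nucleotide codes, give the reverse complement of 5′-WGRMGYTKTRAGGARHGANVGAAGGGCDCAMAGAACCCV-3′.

5'-BGGGTTCTKTGHGCCCTTCBNTCDYTCCTYAMARCKYCW-3'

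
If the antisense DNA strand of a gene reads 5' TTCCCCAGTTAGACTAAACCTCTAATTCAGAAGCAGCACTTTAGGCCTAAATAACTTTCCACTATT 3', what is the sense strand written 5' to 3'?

The coding strand is complementary and antiparallel to the template: take the complement (A↔T, G↔C) and reverse.

5′-AATAGTGGAAAGTTATTTAGGCCTAAAGTGCTGCTTCTGAATTAGAGGTTTAGTCTAACTGGGGAA-3′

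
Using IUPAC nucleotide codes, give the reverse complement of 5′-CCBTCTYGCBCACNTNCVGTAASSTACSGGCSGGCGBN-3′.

Standard pairs A↔T, G↔C; ambiguity codes pair Y↔R, S↔S, B↔V, N↔N. Complement (GGVAGARCGVGTGNANGBCATTSSATGSCCGSCCGCVN), then reverse for 5'→3'.

5′-NVCGCCSGCCSGTASSTTACBGNANGTGVGCRAGAVGG-3′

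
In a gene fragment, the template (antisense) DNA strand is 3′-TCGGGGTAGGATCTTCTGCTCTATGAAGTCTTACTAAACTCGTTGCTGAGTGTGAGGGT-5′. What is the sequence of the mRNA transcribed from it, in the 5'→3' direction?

5′-AGCCCCAUCCUAGAAGACGAGAUACUUCAGAAUGAUUUGAGCAACGACUCACACUCCCA-3′

Reading the template 3'→5' as shown, RNA polymerase pairs each base (A→U, T→A, G↔C) to build mRNA 5'→3' directly.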